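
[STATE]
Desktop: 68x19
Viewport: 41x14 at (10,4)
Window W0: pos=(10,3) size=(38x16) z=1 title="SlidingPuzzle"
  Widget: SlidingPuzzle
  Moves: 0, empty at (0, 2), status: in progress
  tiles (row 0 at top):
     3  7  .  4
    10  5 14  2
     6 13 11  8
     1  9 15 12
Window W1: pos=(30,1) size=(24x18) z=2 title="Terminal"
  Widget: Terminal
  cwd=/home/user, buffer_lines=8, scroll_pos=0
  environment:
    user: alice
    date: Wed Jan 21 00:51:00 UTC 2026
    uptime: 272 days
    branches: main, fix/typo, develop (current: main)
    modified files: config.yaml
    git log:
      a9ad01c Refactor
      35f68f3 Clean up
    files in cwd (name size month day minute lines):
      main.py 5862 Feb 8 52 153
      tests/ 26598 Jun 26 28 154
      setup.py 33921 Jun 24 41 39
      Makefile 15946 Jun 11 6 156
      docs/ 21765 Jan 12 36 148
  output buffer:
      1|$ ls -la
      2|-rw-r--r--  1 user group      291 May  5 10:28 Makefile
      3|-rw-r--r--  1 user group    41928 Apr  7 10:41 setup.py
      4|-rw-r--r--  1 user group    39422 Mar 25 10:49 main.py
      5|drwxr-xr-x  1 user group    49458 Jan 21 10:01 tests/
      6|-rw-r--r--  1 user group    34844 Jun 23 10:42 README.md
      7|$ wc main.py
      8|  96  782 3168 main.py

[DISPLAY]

┃ SlidingPuzzle     ┃$ ls -la            
┠───────────────────┃-rw-r--r--  1 user g
┃┌────┬────┬────┬───┃-rw-r--r--  1 user g
┃│  3 │  7 │    │  4┃-rw-r--r--  1 user g
┃├────┼────┼────┼───┃drwxr-xr-x  1 user g
┃│ 10 │  5 │ 14 │  2┃-rw-r--r--  1 user g
┃├────┼────┼────┼───┃$ wc main.py        
┃│  6 │ 13 │ 11 │  8┃  96  782 3168 main.
┃├────┼────┼────┼───┃$ █                 
┃│  1 │  9 │ 15 │ 12┃                    
┃└────┴────┴────┴───┃                    
┃Moves: 0           ┃                    
┃                   ┃                    
┃                   ┃                    


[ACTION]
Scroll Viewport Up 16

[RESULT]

                                         
                    ┏━━━━━━━━━━━━━━━━━━━━
                    ┃ Terminal           
┏━━━━━━━━━━━━━━━━━━━┠────────────────────
┃ SlidingPuzzle     ┃$ ls -la            
┠───────────────────┃-rw-r--r--  1 user g
┃┌────┬────┬────┬───┃-rw-r--r--  1 user g
┃│  3 │  7 │    │  4┃-rw-r--r--  1 user g
┃├────┼────┼────┼───┃drwxr-xr-x  1 user g
┃│ 10 │  5 │ 14 │  2┃-rw-r--r--  1 user g
┃├────┼────┼────┼───┃$ wc main.py        
┃│  6 │ 13 │ 11 │  8┃  96  782 3168 main.
┃├────┼────┼────┼───┃$ █                 
┃│  1 │  9 │ 15 │ 12┃                    


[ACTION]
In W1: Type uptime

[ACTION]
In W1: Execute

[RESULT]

                                         
                    ┏━━━━━━━━━━━━━━━━━━━━
                    ┃ Terminal           
┏━━━━━━━━━━━━━━━━━━━┠────────────────────
┃ SlidingPuzzle     ┃$ ls -la            
┠───────────────────┃-rw-r--r--  1 user g
┃┌────┬────┬────┬───┃-rw-r--r--  1 user g
┃│  3 │  7 │    │  4┃-rw-r--r--  1 user g
┃├────┼────┼────┼───┃drwxr-xr-x  1 user g
┃│ 10 │  5 │ 14 │  2┃-rw-r--r--  1 user g
┃├────┼────┼────┼───┃$ wc main.py        
┃│  6 │ 13 │ 11 │  8┃  96  782 3168 main.
┃├────┼────┼────┼───┃$ uptime            
┃│  1 │  9 │ 15 │ 12┃ 10:00  up 272 days 


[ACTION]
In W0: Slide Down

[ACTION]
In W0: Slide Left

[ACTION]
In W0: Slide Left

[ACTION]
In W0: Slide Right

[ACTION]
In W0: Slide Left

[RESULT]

                                         
                    ┏━━━━━━━━━━━━━━━━━━━━
                    ┃ Terminal           
┏━━━━━━━━━━━━━━━━━━━┠────────────────────
┃ SlidingPuzzle     ┃$ ls -la            
┠───────────────────┃-rw-r--r--  1 user g
┃┌────┬────┬────┬───┃-rw-r--r--  1 user g
┃│  3 │  7 │  4 │   ┃-rw-r--r--  1 user g
┃├────┼────┼────┼───┃drwxr-xr-x  1 user g
┃│ 10 │  5 │ 14 │  2┃-rw-r--r--  1 user g
┃├────┼────┼────┼───┃$ wc main.py        
┃│  6 │ 13 │ 11 │  8┃  96  782 3168 main.
┃├────┼────┼────┼───┃$ uptime            
┃│  1 │  9 │ 15 │ 12┃ 10:00  up 272 days 


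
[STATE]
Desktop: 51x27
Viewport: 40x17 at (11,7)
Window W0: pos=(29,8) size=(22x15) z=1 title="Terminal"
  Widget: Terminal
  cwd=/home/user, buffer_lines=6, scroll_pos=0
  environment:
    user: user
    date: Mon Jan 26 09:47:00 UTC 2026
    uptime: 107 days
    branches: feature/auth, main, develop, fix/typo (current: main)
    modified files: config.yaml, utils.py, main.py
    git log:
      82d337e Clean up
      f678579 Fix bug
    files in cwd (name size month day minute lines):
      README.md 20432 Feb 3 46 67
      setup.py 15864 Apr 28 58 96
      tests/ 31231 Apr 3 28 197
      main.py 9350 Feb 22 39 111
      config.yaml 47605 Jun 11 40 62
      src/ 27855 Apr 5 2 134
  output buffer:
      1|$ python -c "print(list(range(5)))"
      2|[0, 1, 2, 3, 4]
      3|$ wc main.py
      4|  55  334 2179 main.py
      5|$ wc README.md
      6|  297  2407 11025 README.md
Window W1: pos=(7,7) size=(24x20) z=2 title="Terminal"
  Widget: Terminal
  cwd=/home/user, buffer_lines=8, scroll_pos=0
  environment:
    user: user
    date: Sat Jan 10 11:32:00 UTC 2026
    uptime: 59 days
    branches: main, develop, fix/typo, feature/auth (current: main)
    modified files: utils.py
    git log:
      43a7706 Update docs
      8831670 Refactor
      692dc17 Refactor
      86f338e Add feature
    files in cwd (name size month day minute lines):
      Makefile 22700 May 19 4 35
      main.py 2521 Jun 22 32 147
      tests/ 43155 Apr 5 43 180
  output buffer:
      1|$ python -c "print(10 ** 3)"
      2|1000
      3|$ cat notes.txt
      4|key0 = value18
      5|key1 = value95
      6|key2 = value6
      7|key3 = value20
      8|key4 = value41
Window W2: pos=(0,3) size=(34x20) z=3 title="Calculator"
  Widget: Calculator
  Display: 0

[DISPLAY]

──┬───┐               ┃                 
9 │ ÷ │               ┃━━━━━━━━━━━━━━━━┓
──┼───┤               ┃minal           ┃
6 │ × │               ┃────────────────┨
──┼───┤               ┃thon -c "print(l┃
3 │ - │               ┃1, 2, 3, 4]     ┃
──┼───┤               ┃ main.py        ┃
= │ + │               ┃  334 2179 main.┃
──┼───┤               ┃ README.md      ┃
MR│ M+│               ┃7  2407 11025 RE┃
──┴───┘               ┃                ┃
                      ┃                ┃
                      ┃                ┃
                      ┃                ┃
                      ┃                ┃
━━━━━━━━━━━━━━━━━━━━━━┛━━━━━━━━━━━━━━━━┛
                   ┃                    


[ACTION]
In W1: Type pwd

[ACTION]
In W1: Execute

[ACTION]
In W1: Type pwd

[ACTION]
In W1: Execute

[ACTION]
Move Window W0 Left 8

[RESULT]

──┬───┐               ┃                 
9 │ ÷ │               ┃━━━━━━━━┓        
──┼───┤               ┃        ┃        
6 │ × │               ┃────────┨        
──┼───┤               ┃"print(l┃        
3 │ - │               ┃ 4]     ┃        
──┼───┤               ┃        ┃        
= │ + │               ┃79 main.┃        
──┼───┤               ┃md      ┃        
MR│ M+│               ┃11025 RE┃        
──┴───┘               ┃        ┃        
                      ┃        ┃        
                      ┃        ┃        
                      ┃        ┃        
                      ┃        ┃        
━━━━━━━━━━━━━━━━━━━━━━┛━━━━━━━━┛        
                   ┃                    


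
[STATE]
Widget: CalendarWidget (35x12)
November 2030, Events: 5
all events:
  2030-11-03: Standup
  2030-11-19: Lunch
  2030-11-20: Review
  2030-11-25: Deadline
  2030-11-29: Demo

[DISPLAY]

           November 2030           
Mo Tu We Th Fr Sa Su               
             1  2  3*              
 4  5  6  7  8  9 10               
11 12 13 14 15 16 17               
18 19* 20* 21 22 23 24             
25* 26 27 28 29* 30                
                                   
                                   
                                   
                                   
                                   


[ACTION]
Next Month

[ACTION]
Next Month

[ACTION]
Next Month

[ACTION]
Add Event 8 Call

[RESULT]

           February 2031           
Mo Tu We Th Fr Sa Su               
                1  2               
 3  4  5  6  7  8*  9              
10 11 12 13 14 15 16               
17 18 19 20 21 22 23               
24 25 26 27 28                     
                                   
                                   
                                   
                                   
                                   


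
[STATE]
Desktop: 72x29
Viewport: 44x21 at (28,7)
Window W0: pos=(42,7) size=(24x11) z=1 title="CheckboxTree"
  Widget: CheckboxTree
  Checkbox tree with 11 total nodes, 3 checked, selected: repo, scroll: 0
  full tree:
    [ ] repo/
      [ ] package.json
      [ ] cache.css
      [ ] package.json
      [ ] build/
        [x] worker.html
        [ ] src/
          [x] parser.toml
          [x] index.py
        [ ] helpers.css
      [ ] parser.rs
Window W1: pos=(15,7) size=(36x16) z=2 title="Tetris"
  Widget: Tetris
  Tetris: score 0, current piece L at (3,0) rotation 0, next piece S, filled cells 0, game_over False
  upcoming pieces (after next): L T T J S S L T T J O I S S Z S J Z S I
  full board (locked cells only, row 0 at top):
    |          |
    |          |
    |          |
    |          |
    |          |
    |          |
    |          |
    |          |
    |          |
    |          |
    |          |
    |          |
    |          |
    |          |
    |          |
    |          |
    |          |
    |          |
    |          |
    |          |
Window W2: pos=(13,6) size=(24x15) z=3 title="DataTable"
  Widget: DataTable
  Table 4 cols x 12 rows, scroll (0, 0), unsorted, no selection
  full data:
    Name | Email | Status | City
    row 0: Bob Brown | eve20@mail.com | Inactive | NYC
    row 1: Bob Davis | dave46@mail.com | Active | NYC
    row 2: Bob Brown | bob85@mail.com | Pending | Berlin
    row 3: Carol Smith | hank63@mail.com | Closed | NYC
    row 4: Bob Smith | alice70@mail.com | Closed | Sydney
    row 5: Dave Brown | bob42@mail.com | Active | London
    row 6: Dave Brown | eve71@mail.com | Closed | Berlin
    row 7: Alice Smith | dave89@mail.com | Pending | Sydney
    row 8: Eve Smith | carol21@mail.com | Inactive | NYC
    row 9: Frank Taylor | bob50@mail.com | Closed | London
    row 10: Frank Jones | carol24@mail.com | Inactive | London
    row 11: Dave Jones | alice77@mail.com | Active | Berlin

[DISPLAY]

        ┃━━━━━━━━━━━━━┓━━━━━━━━━━━━━━┓      
────────┨             ┃xTree         ┃      
mail    ┃─────────────┨──────────────┨      
────────┃             ┃o/            ┃      
ve20@mai┃             ┃ackage.json   ┃      
ave46@ma┃             ┃ache.css      ┃      
ob85@mai┃             ┃ackage.json   ┃      
ank63@ma┃             ┃uild/         ┃      
lice70@m┃             ┃ worker.html  ┃      
ob42@mai┃             ┃ src/         ┃      
ve71@mai┃             ┃━━━━━━━━━━━━━━┛      
ave89@ma┃             ┃                     
arol21@m┃             ┃                     
━━━━━━━━┛             ┃                     
                      ┃                     
━━━━━━━━━━━━━━━━━━━━━━┛                     
                                            
                                            
                                            
                                            
                                            


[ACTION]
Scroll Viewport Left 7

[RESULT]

ble            ┃━━━━━━━━━━━━━┓━━━━━━━━━━━━━━
───────────────┨             ┃xTree         
     │Email    ┃─────────────┨──────────────
─────┼─────────┃             ┃o/            
wn   │eve20@mai┃             ┃ackage.json   
is   │dave46@ma┃             ┃ache.css      
wn   │bob85@mai┃             ┃ackage.json   
mith │hank63@ma┃             ┃uild/         
th   │alice70@m┃             ┃ worker.html  
own  │bob42@mai┃             ┃ src/         
own  │eve71@mai┃             ┃━━━━━━━━━━━━━━
mith │dave89@ma┃             ┃              
th   │carol21@m┃             ┃              
━━━━━━━━━━━━━━━┛             ┃              
     │                       ┃              
━━━━━━━━━━━━━━━━━━━━━━━━━━━━━┛              
                                            
                                            
                                            
                                            
                                            


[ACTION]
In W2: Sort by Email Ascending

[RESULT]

ble            ┃━━━━━━━━━━━━━┓━━━━━━━━━━━━━━
───────────────┨             ┃xTree         
     │Email    ┃─────────────┨──────────────
─────┼─────────┃             ┃o/            
th   │alice70@m┃             ┃ackage.json   
nes  │alice77@m┃             ┃ache.css      
own  │bob42@mai┃             ┃ackage.json   
aylor│bob50@mai┃             ┃uild/         
wn   │bob85@mai┃             ┃ worker.html  
th   │carol21@m┃             ┃ src/         
ones │carol24@m┃             ┃━━━━━━━━━━━━━━
is   │dave46@ma┃             ┃              
mith │dave89@ma┃             ┃              
━━━━━━━━━━━━━━━┛             ┃              
     │                       ┃              
━━━━━━━━━━━━━━━━━━━━━━━━━━━━━┛              
                                            
                                            
                                            
                                            
                                            


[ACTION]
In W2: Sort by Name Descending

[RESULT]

ble            ┃━━━━━━━━━━━━━┓━━━━━━━━━━━━━━
───────────────┨             ┃xTree         
    ▼│Email    ┃─────────────┨──────────────
─────┼─────────┃             ┃o/            
aylor│bob50@mai┃             ┃ackage.json   
ones │carol24@m┃             ┃ache.css      
th   │carol21@m┃             ┃ackage.json   
nes  │alice77@m┃             ┃uild/         
own  │bob42@mai┃             ┃ worker.html  
own  │eve71@mai┃             ┃ src/         
mith │hank63@ma┃             ┃━━━━━━━━━━━━━━
th   │alice70@m┃             ┃              
is   │dave46@ma┃             ┃              
━━━━━━━━━━━━━━━┛             ┃              
     │                       ┃              
━━━━━━━━━━━━━━━━━━━━━━━━━━━━━┛              
                                            
                                            
                                            
                                            
                                            


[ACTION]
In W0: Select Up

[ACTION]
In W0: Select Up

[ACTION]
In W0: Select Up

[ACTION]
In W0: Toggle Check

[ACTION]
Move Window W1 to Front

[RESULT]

━━━━━━━━━━━━━━━━━━━━━━━━━━━━━┓━━━━━━━━━━━━━━
is                           ┃xTree         
─────────────────────────────┨──────────────
     │Next:                  ┃o/            
     │ ░░                    ┃ackage.json   
     │░░                     ┃ache.css      
     │                       ┃ackage.json   
     │                       ┃uild/         
     │                       ┃ worker.html  
     │Score:                 ┃ src/         
     │0                      ┃━━━━━━━━━━━━━━
     │                       ┃              
     │                       ┃              
     │                       ┃              
     │                       ┃              
━━━━━━━━━━━━━━━━━━━━━━━━━━━━━┛              
                                            
                                            
                                            
                                            
                                            


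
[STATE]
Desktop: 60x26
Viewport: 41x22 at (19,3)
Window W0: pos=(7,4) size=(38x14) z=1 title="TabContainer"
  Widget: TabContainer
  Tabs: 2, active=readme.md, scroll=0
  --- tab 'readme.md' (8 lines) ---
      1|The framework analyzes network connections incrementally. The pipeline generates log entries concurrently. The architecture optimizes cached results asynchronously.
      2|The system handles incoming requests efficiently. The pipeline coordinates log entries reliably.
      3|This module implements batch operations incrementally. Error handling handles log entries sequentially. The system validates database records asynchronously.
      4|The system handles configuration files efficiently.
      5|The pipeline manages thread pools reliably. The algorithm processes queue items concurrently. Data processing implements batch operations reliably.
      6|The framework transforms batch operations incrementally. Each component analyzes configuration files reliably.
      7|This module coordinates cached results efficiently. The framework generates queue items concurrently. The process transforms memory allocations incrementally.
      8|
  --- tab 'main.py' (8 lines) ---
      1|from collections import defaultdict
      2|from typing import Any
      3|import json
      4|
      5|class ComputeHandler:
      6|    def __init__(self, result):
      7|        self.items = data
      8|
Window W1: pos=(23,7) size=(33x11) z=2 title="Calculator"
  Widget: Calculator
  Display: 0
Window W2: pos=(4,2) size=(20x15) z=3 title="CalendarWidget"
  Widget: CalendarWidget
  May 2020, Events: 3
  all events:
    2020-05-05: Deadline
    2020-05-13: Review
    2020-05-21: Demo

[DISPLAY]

t   ┃                                    
────┨━━━━━━━━━━━━━━━━━━━━┓               
    ┃                    ┃               
 Sa ┃────────────────────┨               
  2 ┃━━━━━━━━━━━━━━━━━━━━━━━━━━━━━━━┓    
8  9┃ Calculator                    ┃    
5 16┃───────────────────────────────┨    
2 23┃                              0┃    
 30 ┃┌───┬───┬───┬───┐              ┃    
    ┃│ 7 │ 8 │ 9 │ ÷ │              ┃    
    ┃├───┼───┼───┼───┤              ┃    
    ┃│ 4 │ 5 │ 6 │ × │              ┃    
    ┃├───┼───┼───┼───┤              ┃    
━━━━┛│ 1 │ 2 │ 3 │ - │              ┃    
━━━━┗━━━━━━━━━━━━━━━━━━━━━━━━━━━━━━━┛    
                                         
                                         
                                         
                                         
                                         
                                         
                                         


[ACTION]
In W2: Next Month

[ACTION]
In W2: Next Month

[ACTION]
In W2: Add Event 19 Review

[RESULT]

t   ┃                                    
────┨━━━━━━━━━━━━━━━━━━━━┓               
    ┃                    ┃               
 Sa ┃────────────────────┨               
  4 ┃━━━━━━━━━━━━━━━━━━━━━━━━━━━━━━━┓    
 11 ┃ Calculator                    ┃    
 18 ┃───────────────────────────────┨    
 25 ┃                              0┃    
    ┃┌───┬───┬───┬───┐              ┃    
    ┃│ 7 │ 8 │ 9 │ ÷ │              ┃    
    ┃├───┼───┼───┼───┤              ┃    
    ┃│ 4 │ 5 │ 6 │ × │              ┃    
    ┃├───┼───┼───┼───┤              ┃    
━━━━┛│ 1 │ 2 │ 3 │ - │              ┃    
━━━━┗━━━━━━━━━━━━━━━━━━━━━━━━━━━━━━━┛    
                                         
                                         
                                         
                                         
                                         
                                         
                                         


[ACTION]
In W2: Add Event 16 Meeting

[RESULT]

t   ┃                                    
────┨━━━━━━━━━━━━━━━━━━━━┓               
    ┃                    ┃               
 Sa ┃────────────────────┨               
  4 ┃━━━━━━━━━━━━━━━━━━━━━━━━━━━━━━━┓    
 11 ┃ Calculator                    ┃    
7 18┃───────────────────────────────┨    
 25 ┃                              0┃    
    ┃┌───┬───┬───┬───┐              ┃    
    ┃│ 7 │ 8 │ 9 │ ÷ │              ┃    
    ┃├───┼───┼───┼───┤              ┃    
    ┃│ 4 │ 5 │ 6 │ × │              ┃    
    ┃├───┼───┼───┼───┤              ┃    
━━━━┛│ 1 │ 2 │ 3 │ - │              ┃    
━━━━┗━━━━━━━━━━━━━━━━━━━━━━━━━━━━━━━┛    
                                         
                                         
                                         
                                         
                                         
                                         
                                         


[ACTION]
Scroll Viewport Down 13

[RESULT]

────┨━━━━━━━━━━━━━━━━━━━━┓               
    ┃                    ┃               
 Sa ┃────────────────────┨               
  4 ┃━━━━━━━━━━━━━━━━━━━━━━━━━━━━━━━┓    
 11 ┃ Calculator                    ┃    
7 18┃───────────────────────────────┨    
 25 ┃                              0┃    
    ┃┌───┬───┬───┬───┐              ┃    
    ┃│ 7 │ 8 │ 9 │ ÷ │              ┃    
    ┃├───┼───┼───┼───┤              ┃    
    ┃│ 4 │ 5 │ 6 │ × │              ┃    
    ┃├───┼───┼───┼───┤              ┃    
━━━━┛│ 1 │ 2 │ 3 │ - │              ┃    
━━━━┗━━━━━━━━━━━━━━━━━━━━━━━━━━━━━━━┛    
                                         
                                         
                                         
                                         
                                         
                                         
                                         
                                         


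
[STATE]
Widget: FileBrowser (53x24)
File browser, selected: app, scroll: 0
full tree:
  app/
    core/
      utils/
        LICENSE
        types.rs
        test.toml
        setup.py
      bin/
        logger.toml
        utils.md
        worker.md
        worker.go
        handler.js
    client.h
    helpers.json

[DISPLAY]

> [-] app/                                           
    [+] core/                                        
    client.h                                         
    helpers.json                                     
                                                     
                                                     
                                                     
                                                     
                                                     
                                                     
                                                     
                                                     
                                                     
                                                     
                                                     
                                                     
                                                     
                                                     
                                                     
                                                     
                                                     
                                                     
                                                     
                                                     


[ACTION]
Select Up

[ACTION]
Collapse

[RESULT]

> [+] app/                                           
                                                     
                                                     
                                                     
                                                     
                                                     
                                                     
                                                     
                                                     
                                                     
                                                     
                                                     
                                                     
                                                     
                                                     
                                                     
                                                     
                                                     
                                                     
                                                     
                                                     
                                                     
                                                     
                                                     


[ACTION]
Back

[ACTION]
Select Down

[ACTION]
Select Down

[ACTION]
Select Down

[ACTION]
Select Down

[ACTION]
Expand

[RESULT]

> [-] app/                                           
    [+] core/                                        
    client.h                                         
    helpers.json                                     
                                                     
                                                     
                                                     
                                                     
                                                     
                                                     
                                                     
                                                     
                                                     
                                                     
                                                     
                                                     
                                                     
                                                     
                                                     
                                                     
                                                     
                                                     
                                                     
                                                     


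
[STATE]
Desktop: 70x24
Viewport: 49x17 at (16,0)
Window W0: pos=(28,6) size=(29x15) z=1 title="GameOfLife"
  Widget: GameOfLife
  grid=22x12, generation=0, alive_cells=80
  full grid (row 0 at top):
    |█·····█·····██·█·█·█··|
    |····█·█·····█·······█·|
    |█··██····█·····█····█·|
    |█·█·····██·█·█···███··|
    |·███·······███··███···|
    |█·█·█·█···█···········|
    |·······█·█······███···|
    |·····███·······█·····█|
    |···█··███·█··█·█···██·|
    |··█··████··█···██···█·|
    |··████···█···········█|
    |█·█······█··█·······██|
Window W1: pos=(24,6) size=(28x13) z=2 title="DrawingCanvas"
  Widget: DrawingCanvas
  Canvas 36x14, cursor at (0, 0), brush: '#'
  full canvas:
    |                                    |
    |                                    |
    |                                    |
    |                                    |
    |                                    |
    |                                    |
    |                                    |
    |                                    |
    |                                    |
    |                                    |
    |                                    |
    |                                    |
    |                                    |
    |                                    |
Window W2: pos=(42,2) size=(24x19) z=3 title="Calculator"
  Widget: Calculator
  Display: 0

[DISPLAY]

                                                 
                                                 
                          ┏━━━━━━━━━━━━━━━━━━━━━━
                          ┃ Calculator           
                          ┠──────────────────────
                          ┃                     0
        ┏━━━━━━━━━━━━━━━━━┃┌───┬───┬───┬───┐     
        ┃ DrawingCanvas   ┃│ 7 │ 8 │ 9 │ ÷ │     
        ┠─────────────────┃├───┼───┼───┼───┤     
        ┃+                ┃│ 4 │ 5 │ 6 │ × │     
        ┃                 ┃├───┼───┼───┼───┤     
        ┃                 ┃│ 1 │ 2 │ 3 │ - │     
        ┃                 ┃├───┼───┼───┼───┤     
        ┃                 ┃│ 0 │ . │ = │ + │     
        ┃                 ┃├───┼───┼───┼───┤     
        ┃                 ┃│ C │ MC│ MR│ M+│     
        ┃                 ┃└───┴───┴───┴───┘     


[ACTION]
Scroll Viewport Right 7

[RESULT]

                                                 
                                                 
                     ┏━━━━━━━━━━━━━━━━━━━━━━┓    
                     ┃ Calculator           ┃    
                     ┠──────────────────────┨    
                     ┃                     0┃    
   ┏━━━━━━━━━━━━━━━━━┃┌───┬───┬───┬───┐     ┃    
   ┃ DrawingCanvas   ┃│ 7 │ 8 │ 9 │ ÷ │     ┃    
   ┠─────────────────┃├───┼───┼───┼───┤     ┃    
   ┃+                ┃│ 4 │ 5 │ 6 │ × │     ┃    
   ┃                 ┃├───┼───┼───┼───┤     ┃    
   ┃                 ┃│ 1 │ 2 │ 3 │ - │     ┃    
   ┃                 ┃├───┼───┼───┼───┤     ┃    
   ┃                 ┃│ 0 │ . │ = │ + │     ┃    
   ┃                 ┃├───┼───┼───┼───┤     ┃    
   ┃                 ┃│ C │ MC│ MR│ M+│     ┃    
   ┃                 ┃└───┴───┴───┴───┘     ┃    


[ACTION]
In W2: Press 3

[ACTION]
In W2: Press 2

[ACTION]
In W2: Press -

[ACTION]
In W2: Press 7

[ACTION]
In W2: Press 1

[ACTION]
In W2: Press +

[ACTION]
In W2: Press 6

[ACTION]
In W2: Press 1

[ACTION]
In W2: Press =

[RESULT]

                                                 
                                                 
                     ┏━━━━━━━━━━━━━━━━━━━━━━┓    
                     ┃ Calculator           ┃    
                     ┠──────────────────────┨    
                     ┃                    22┃    
   ┏━━━━━━━━━━━━━━━━━┃┌───┬───┬───┬───┐     ┃    
   ┃ DrawingCanvas   ┃│ 7 │ 8 │ 9 │ ÷ │     ┃    
   ┠─────────────────┃├───┼───┼───┼───┤     ┃    
   ┃+                ┃│ 4 │ 5 │ 6 │ × │     ┃    
   ┃                 ┃├───┼───┼───┼───┤     ┃    
   ┃                 ┃│ 1 │ 2 │ 3 │ - │     ┃    
   ┃                 ┃├───┼───┼───┼───┤     ┃    
   ┃                 ┃│ 0 │ . │ = │ + │     ┃    
   ┃                 ┃├───┼───┼───┼───┤     ┃    
   ┃                 ┃│ C │ MC│ MR│ M+│     ┃    
   ┃                 ┃└───┴───┴───┴───┘     ┃    


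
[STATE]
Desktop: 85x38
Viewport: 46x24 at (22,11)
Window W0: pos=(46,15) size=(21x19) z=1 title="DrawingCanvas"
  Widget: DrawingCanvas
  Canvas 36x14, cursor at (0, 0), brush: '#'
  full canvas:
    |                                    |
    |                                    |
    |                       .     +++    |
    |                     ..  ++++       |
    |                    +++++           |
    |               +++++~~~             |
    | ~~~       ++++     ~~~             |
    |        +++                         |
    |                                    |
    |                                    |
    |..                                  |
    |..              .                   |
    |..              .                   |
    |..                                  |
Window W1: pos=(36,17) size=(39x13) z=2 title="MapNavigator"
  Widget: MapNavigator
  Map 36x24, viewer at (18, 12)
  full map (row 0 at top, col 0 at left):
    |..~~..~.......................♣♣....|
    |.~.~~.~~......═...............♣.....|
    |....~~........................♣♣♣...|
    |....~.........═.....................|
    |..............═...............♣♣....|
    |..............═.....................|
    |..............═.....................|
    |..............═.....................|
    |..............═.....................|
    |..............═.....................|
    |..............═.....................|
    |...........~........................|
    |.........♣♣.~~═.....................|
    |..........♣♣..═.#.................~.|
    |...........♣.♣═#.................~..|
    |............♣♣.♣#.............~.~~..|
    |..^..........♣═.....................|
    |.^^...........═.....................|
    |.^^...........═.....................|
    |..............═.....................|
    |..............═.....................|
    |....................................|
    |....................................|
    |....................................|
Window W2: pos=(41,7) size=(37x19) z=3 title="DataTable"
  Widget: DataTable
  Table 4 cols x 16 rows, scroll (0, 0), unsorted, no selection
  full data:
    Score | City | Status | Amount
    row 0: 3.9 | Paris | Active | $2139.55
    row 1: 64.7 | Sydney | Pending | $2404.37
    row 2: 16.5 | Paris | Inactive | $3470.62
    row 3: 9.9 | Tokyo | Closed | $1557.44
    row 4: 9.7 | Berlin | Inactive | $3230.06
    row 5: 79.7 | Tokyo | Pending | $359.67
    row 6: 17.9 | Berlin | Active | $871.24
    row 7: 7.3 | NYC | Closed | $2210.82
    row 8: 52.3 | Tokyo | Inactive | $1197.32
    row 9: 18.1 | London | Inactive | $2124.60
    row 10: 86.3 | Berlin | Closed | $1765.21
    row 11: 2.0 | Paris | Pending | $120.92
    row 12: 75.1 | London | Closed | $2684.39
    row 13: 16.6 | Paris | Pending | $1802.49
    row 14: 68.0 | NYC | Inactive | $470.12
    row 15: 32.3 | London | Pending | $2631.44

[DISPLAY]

                   ┃─────┼──────┼────────┼────
                   ┃3.9  │Paris │Active  │$213
                   ┃64.7 │Sydney│Pending │$240
                   ┃16.5 │Paris │Inactive│$347
                   ┃9.9  │Tokyo │Closed  │$155
                   ┃9.7  │Berlin│Inactive│$323
              ┏━━━━┃79.7 │Tokyo │Pending │$359
              ┃ Map┃17.9 │Berlin│Active  │$871
              ┠────┃7.3  │NYC   │Closed  │$221
              ┃....┃52.3 │Tokyo │Inactive│$119
              ┃....┃18.1 │London│Inactive│$212
              ┃....┃86.3 │Berlin│Closed  │$176
              ┃....┃2.0  │Paris │Pending │$120
              ┃....┃75.1 │London│Closed  │$268
              ┃....┗━━━━━━━━━━━━━━━━━━━━━━━━━━
              ┃...........♣.♣═#...............
              ┃............♣♣.♣#.............~
              ┃..^..........♣═................
              ┗━━━━━━━━━━━━━━━━━━━━━━━━━━━━━━━
                        ┃..              .  ┃ 
                        ┃..                 ┃ 
                        ┃                   ┃ 
                        ┗━━━━━━━━━━━━━━━━━━━┛ 
                                              


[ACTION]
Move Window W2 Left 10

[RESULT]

         ┃─────┼──────┼────────┼────────     ┃
         ┃3.9  │Paris │Active  │$2139.55     ┃
         ┃64.7 │Sydney│Pending │$2404.37     ┃
         ┃16.5 │Paris │Inactive│$3470.62     ┃
         ┃9.9  │Tokyo │Closed  │$1557.44     ┃
         ┃9.7  │Berlin│Inactive│$3230.06     ┃
         ┃79.7 │Tokyo │Pending │$359.67      ┃
         ┃17.9 │Berlin│Active  │$871.24      ┃
         ┃7.3  │NYC   │Closed  │$2210.82     ┃
         ┃52.3 │Tokyo │Inactive│$1197.32     ┃
         ┃18.1 │London│Inactive│$2124.60     ┃
         ┃86.3 │Berlin│Closed  │$1765.21     ┃
         ┃2.0  │Paris │Pending │$120.92      ┃
         ┃75.1 │London│Closed  │$2684.39     ┃
         ┗━━━━━━━━━━━━━━━━━━━━━━━━━━━━━━━━━━━┛
              ┃...........♣.♣═#...............
              ┃............♣♣.♣#.............~
              ┃..^..........♣═................
              ┗━━━━━━━━━━━━━━━━━━━━━━━━━━━━━━━
                        ┃..              .  ┃ 
                        ┃..                 ┃ 
                        ┃                   ┃ 
                        ┗━━━━━━━━━━━━━━━━━━━┛ 
                                              


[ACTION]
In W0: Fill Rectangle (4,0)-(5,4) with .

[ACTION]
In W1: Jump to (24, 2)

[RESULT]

         ┃─────┼──────┼────────┼────────     ┃
         ┃3.9  │Paris │Active  │$2139.55     ┃
         ┃64.7 │Sydney│Pending │$2404.37     ┃
         ┃16.5 │Paris │Inactive│$3470.62     ┃
         ┃9.9  │Tokyo │Closed  │$1557.44     ┃
         ┃9.7  │Berlin│Inactive│$3230.06     ┃
         ┃79.7 │Tokyo │Pending │$359.67      ┃
         ┃17.9 │Berlin│Active  │$871.24      ┃
         ┃7.3  │NYC   │Closed  │$2210.82     ┃
         ┃52.3 │Tokyo │Inactive│$1197.32     ┃
         ┃18.1 │London│Inactive│$2124.60     ┃
         ┃86.3 │Berlin│Closed  │$1765.21     ┃
         ┃2.0  │Paris │Pending │$120.92      ┃
         ┃75.1 │London│Closed  │$2684.39     ┃
         ┗━━━━━━━━━━━━━━━━━━━━━━━━━━━━━━━━━━━┛
              ┃........═...............♣♣.... 
              ┃........═..................... 
              ┃........═..................... 
              ┗━━━━━━━━━━━━━━━━━━━━━━━━━━━━━━━
                        ┃..              .  ┃ 
                        ┃..                 ┃ 
                        ┃                   ┃ 
                        ┗━━━━━━━━━━━━━━━━━━━┛ 
                                              
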